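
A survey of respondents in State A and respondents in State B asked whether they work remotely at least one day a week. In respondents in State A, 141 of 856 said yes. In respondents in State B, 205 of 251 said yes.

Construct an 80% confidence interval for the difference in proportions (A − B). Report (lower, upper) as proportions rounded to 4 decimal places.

p̂₁ = 141/856 = 0.1647 and p̂₂ = 205/251 = 0.8167.
SE₁ = √(p̂₁(1−p̂₁)/n₁) = √(0.1647·0.8353/856) = 0.01268; SE₂ = √(0.8167·0.1833/251) = 0.02442.
Independent samples: SE of the difference = √(SE₁² + SE₂²) = √(0.0001607824 + 0.0005963364) = 0.02752.
z* for 80% confidence is 1.282, so the margin of error is 1.282 × 0.02752 = 0.03528.
Point estimate p̂₁ − p̂₂ = 0.1647 − 0.8167 = -0.6520.
-0.6520 ± 0.03528 → (-0.6873, -0.6167).

(-0.6873, -0.6167)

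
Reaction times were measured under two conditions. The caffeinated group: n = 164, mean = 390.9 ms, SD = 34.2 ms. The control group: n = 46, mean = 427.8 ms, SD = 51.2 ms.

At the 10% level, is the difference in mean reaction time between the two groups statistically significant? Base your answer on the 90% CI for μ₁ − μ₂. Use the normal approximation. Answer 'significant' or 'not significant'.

Standard errors of each mean: 34.2/√164 = 2.6706 and 51.2/√46 = 7.5490.
SE(x̄₁ − x̄₂) = √(2.6706² + 7.5490²) = 8.0075 for independent samples with unequal variances.
With z* = 1.645, the margin is 1.645 × 8.0075 = 13.1723.
x̄₁ − x̄₂ = 390.9 − 427.8 = -36.9000; the interval is -36.9000 ± 13.1723 = (-50.0723, -23.7277).
The interval (-50.0723, -23.7277) does not contain 0, so the difference is significant.

significant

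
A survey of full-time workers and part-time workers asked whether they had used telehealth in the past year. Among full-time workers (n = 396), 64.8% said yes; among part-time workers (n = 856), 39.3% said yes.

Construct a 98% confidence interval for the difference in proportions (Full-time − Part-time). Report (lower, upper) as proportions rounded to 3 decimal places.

(0.187, 0.323)

SE₁ = √(p̂₁(1−p̂₁)/n₁) = √(0.6480·0.3520/396) = 0.02400; SE₂ = √(0.3930·0.6070/856) = 0.01669.
Independent samples: SE of the difference = √(SE₁² + SE₂²) = √(0.000576 + 0.0002785561) = 0.02923.
z* for 98% confidence is 2.326, so the margin of error is 2.326 × 0.02923 = 0.06799.
Point estimate p̂₁ − p̂₂ = 0.6480 − 0.3930 = 0.2550.
0.2550 ± 0.06799 → (0.187, 0.323).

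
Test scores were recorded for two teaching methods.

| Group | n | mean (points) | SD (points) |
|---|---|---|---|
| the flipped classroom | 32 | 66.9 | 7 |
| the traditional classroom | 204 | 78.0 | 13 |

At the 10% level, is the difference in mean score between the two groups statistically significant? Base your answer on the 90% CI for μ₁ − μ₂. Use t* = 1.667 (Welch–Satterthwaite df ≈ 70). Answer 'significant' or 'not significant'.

significant

SE₁ = s₁/√n₁ = 7/√32 = 1.2374; SE₂ = 13/√204 = 0.9102.
Independent samples, unequal variances: SE_diff = √(SE₁² + SE₂²) = √(1.53115876 + 0.82846404) = 1.5361.
t* = 1.667, so margin of error = 1.667 × 1.5361 = 2.5607.
Difference in means = 66.9 − 78.0 = -11.1000.
-11.1000 ± 2.5607 → (-13.6607, -8.5393).
The interval (-13.6607, -8.5393) does not contain 0, so the difference is significant.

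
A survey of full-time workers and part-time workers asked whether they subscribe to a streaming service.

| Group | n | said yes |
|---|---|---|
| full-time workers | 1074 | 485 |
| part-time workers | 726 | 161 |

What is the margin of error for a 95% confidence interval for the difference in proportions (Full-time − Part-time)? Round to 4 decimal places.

0.0424

First, p̂₁ = 485/1074 = 0.4516; p̂₂ = 161/726 = 0.2218.
The two standard errors are √(0.4516×0.5484/1074) = 0.01519 and √(0.2218×0.7782/726) = 0.01542.
Because the samples are independent, SE_diff = √(0.01519² + 0.01542²) = 0.02165.
Using z* = 1.960 for 95%, ME = 1.960 × 0.02165 = 0.04243.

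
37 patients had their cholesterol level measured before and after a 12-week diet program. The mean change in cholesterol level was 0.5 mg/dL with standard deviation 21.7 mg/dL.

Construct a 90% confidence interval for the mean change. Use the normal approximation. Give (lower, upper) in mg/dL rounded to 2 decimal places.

(-5.37, 6.37)

This is a matched-pairs design, so SE = s_d/√n = 21.7/√37 = 3.5675.
Margin = 1.645 × 3.5675 = 5.8685; the interval is 0.5 ± 5.8685 = (-5.37, 6.37).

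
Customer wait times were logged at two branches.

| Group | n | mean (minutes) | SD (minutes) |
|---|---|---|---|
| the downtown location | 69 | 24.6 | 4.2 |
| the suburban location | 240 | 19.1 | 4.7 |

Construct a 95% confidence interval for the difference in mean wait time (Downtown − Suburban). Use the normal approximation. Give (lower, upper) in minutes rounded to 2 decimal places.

SE₁ = s₁/√n₁ = 4.2/√69 = 0.5056; SE₂ = 4.7/√240 = 0.3034.
Independent samples, unequal variances: SE_diff = √(SE₁² + SE₂²) = √(0.25563136 + 0.09205156) = 0.5896.
z* = 1.960, so margin of error = 1.960 × 0.5896 = 1.1556.
Difference in means = 24.6 − 19.1 = 5.5000.
5.5000 ± 1.1556 → (4.34, 6.66).

(4.34, 6.66)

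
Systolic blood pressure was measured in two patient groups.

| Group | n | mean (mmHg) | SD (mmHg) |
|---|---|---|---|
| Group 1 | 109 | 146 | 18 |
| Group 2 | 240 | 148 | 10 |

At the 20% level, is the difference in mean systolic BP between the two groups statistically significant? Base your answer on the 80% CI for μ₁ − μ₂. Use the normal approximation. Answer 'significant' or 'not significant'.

not significant

Per-group SEs: s₁/√n₁ = 18/√109 = 1.7241, s₂/√n₂ = 10/√240 = 0.6455.
Unpooled SE of the difference: √(2.97252081 + 0.41667025) = 1.8410.
Margin of error = z* · SE = 1.282 × 1.8410 = 2.3602.
x̄₁ − x̄₂ = 146 − 148 = -2.0000.
CI: -2.0000 ± 2.3602 = (-4.3602, 0.3602).
The interval (-4.3602, 0.3602) contains 0, so the difference is not significant.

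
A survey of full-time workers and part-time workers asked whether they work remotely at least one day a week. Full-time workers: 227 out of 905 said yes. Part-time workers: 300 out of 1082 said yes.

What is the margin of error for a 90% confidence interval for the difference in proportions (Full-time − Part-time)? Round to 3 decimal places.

p̂₁ = 227/905 = 0.2508 and p̂₂ = 300/1082 = 0.2773.
SE₁ = √(p̂₁(1−p̂₁)/n₁) = √(0.2508·0.7492/905) = 0.01441; SE₂ = √(0.2773·0.7227/1082) = 0.01361.
Independent samples: SE of the difference = √(SE₁² + SE₂²) = √(0.0002076481 + 0.0001852321) = 0.01982.
z* for 90% confidence is 1.645, so the margin of error is 1.645 × 0.01982 = 0.03260.

0.033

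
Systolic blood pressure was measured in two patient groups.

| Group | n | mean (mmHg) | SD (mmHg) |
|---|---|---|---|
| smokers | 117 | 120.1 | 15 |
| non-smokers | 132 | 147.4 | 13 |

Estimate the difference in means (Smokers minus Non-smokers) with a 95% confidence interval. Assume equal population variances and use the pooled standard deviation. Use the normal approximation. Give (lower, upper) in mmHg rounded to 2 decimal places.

(-30.78, -23.82)

s_p = √[((n₁−1)s₁² + (n₂−1)s₂²)/(n₁+n₂−2)] = √[(116·15² + 131·13²)/247] = 13.9750.
SE = 13.9750·√(1/117 + 1/132) = 1.7745.
With z* = 1.960, margin = 1.960 × 1.7745 = 3.4780.
x̄₁ − x̄₂ = 120.1 − 147.4 = -27.3000; interval -27.3000 ± 3.4780 = (-30.78, -23.82).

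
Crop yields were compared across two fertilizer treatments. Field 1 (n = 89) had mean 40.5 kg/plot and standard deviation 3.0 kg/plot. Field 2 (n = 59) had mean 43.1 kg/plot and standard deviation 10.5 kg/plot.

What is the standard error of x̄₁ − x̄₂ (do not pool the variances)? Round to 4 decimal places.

Per-group SEs: s₁/√n₁ = 3.0/√89 = 0.3180, s₂/√n₂ = 10.5/√59 = 1.3670.
Unpooled SE of the difference: √(0.101124 + 1.868689) = 1.4035.

1.4035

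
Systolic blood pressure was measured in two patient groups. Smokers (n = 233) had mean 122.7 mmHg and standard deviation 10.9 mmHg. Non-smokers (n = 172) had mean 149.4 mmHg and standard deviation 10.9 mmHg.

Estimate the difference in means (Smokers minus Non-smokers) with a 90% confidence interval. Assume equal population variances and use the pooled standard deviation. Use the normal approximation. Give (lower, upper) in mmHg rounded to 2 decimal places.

(-28.50, -24.90)

s_p = √[((n₁−1)s₁² + (n₂−1)s₂²)/(n₁+n₂−2)] = √[(232·10.9² + 171·10.9²)/403] = 10.9000.
SE = 10.9000·√(1/233 + 1/172) = 1.0958.
With z* = 1.645, margin = 1.645 × 1.0958 = 1.8026.
x̄₁ − x̄₂ = 122.7 − 149.4 = -26.7000; interval -26.7000 ± 1.8026 = (-28.50, -24.90).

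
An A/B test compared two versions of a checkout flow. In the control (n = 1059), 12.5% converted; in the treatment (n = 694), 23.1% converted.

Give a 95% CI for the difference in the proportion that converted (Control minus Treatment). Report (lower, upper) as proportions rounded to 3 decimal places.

SE₁ = √(p̂₁(1−p̂₁)/n₁) = √(0.1250·0.8750/1059) = 0.01016; SE₂ = √(0.2310·0.7690/694) = 0.01600.
Independent samples: SE of the difference = √(SE₁² + SE₂²) = √(0.0001032256 + 0.000256) = 0.01895.
z* for 95% confidence is 1.960, so the margin of error is 1.960 × 0.01895 = 0.03714.
Point estimate p̂₁ − p̂₂ = 0.1250 − 0.2310 = -0.1060.
-0.1060 ± 0.03714 → (-0.143, -0.069).

(-0.143, -0.069)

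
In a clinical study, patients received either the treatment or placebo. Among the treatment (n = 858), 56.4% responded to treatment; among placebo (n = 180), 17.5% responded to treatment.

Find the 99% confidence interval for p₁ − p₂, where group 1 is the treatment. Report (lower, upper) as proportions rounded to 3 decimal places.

SE₁ = √(p̂₁(1−p̂₁)/n₁) = √(0.5640·0.4360/858) = 0.01693; SE₂ = √(0.1750·0.8250/180) = 0.02832.
Independent samples: SE of the difference = √(SE₁² + SE₂²) = √(0.0002866249 + 0.0008020224) = 0.03299.
z* for 99% confidence is 2.576, so the margin of error is 2.576 × 0.03299 = 0.08498.
Point estimate p̂₁ − p̂₂ = 0.5640 − 0.1750 = 0.3890.
0.3890 ± 0.08498 → (0.304, 0.474).

(0.304, 0.474)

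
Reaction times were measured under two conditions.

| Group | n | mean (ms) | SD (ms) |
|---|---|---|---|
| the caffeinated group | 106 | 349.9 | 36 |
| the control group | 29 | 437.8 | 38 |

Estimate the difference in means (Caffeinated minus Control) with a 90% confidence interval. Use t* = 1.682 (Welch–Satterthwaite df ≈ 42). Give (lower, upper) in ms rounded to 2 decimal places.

Standard errors of each mean: 36/√106 = 3.4966 and 38/√29 = 7.0564.
SE(x̄₁ − x̄₂) = √(3.4966² + 7.0564²) = 7.8752 for independent samples with unequal variances.
With t* = 1.682, the margin is 1.682 × 7.8752 = 13.2461.
x̄₁ − x̄₂ = 349.9 − 437.8 = -87.9000; the interval is -87.9000 ± 13.2461 = (-101.15, -74.65).

(-101.15, -74.65)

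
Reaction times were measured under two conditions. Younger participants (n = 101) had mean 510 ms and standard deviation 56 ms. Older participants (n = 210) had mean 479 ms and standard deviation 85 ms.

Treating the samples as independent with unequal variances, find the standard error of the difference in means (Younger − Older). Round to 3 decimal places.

Per-group SEs: s₁/√n₁ = 56/√101 = 5.5722, s₂/√n₂ = 85/√210 = 5.8656.
Unpooled SE of the difference: √(31.04941284 + 34.40526336) = 8.0904.

8.090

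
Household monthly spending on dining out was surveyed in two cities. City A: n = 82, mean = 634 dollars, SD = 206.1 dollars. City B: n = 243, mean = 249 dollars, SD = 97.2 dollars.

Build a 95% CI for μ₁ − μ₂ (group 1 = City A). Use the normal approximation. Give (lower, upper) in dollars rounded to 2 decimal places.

(338.75, 431.25)

Per-group SEs: s₁/√n₁ = 206.1/√82 = 22.7599, s₂/√n₂ = 97.2/√243 = 6.2354.
Unpooled SE of the difference: √(518.01304801 + 38.88021316) = 23.5986.
Margin of error = z* · SE = 1.960 × 23.5986 = 46.2533.
x̄₁ − x̄₂ = 634 − 249 = 385.0000.
CI: 385.0000 ± 46.2533 = (338.75, 431.25).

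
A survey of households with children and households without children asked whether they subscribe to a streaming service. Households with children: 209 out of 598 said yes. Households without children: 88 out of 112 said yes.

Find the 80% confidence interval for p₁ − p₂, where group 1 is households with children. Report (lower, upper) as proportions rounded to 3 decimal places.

Sample proportions: 209/598 = 0.3495, 88/112 = 0.7857.
Each SE is √(p̂(1−p̂)/n): √(0.3495·0.6505/598) = 0.01950 and √(0.7857·0.2143/112) = 0.03877.
SE(p̂₁ − p̂₂) = √(SE₁² + SE₂²) = √(0.00038025 + 0.0015031129) = 0.04340, since the two samples are independent.
At 80% confidence z* = 1.282; margin = 1.282 × 0.04340 = 0.05564.
The difference is 0.3495 − 0.7857 = -0.4362, so the interval is -0.4362 ± 0.05564 = (-0.492, -0.381).

(-0.492, -0.381)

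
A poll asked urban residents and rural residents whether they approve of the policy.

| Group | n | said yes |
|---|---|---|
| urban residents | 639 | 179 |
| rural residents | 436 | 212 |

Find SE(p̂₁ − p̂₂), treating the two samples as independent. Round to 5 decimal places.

0.02981

Sample proportions: 179/639 = 0.2801, 212/436 = 0.4862.
Each SE is √(p̂(1−p̂)/n): √(0.2801·0.7199/639) = 0.01776 and √(0.4862·0.5138/436) = 0.02394.
SE(p̂₁ − p̂₂) = √(SE₁² + SE₂²) = √(0.0003154176 + 0.0005731236) = 0.02981, since the two samples are independent.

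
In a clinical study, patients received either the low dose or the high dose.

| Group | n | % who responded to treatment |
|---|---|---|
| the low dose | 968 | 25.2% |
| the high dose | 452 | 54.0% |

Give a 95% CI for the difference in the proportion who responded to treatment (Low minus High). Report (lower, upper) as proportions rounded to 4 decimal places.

(-0.3415, -0.2345)

Each SE is √(p̂(1−p̂)/n): √(0.2520·0.7480/968) = 0.01395 and √(0.5400·0.4600/452) = 0.02344.
SE(p̂₁ − p̂₂) = √(SE₁² + SE₂²) = √(0.0001946025 + 0.0005494336) = 0.02728, since the two samples are independent.
At 95% confidence z* = 1.960; margin = 1.960 × 0.02728 = 0.05347.
The difference is 0.2520 − 0.5400 = -0.2880, so the interval is -0.2880 ± 0.05347 = (-0.3415, -0.2345).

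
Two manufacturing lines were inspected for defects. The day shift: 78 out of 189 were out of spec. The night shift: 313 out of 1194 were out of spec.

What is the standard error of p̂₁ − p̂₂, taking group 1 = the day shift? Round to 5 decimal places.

Sample proportions: 78/189 = 0.4127, 313/1194 = 0.2621.
Each SE is √(p̂(1−p̂)/n): √(0.4127·0.5873/189) = 0.03581 and √(0.2621·0.7379/1194) = 0.01273.
SE(p̂₁ − p̂₂) = √(SE₁² + SE₂²) = √(0.0012823561 + 0.0001620529) = 0.03801, since the two samples are independent.

0.03801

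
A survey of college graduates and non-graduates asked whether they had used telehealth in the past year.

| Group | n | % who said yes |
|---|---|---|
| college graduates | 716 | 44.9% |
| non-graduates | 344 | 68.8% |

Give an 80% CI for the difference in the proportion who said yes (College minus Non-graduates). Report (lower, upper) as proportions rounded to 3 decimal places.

The two standard errors are √(0.4490×0.5510/716) = 0.01859 and √(0.6880×0.3120/344) = 0.02498.
Because the samples are independent, SE_diff = √(0.01859² + 0.02498²) = 0.03114.
Using z* = 1.282 for 80%, ME = 1.282 × 0.03114 = 0.03992.
p̂₁ − p̂₂ = -0.2390; interval -0.2390 ± 0.03992 gives (-0.279, -0.199).

(-0.279, -0.199)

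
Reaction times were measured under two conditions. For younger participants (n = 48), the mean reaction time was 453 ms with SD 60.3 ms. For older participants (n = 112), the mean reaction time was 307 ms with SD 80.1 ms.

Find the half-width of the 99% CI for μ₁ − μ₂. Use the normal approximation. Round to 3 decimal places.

29.712

Per-group SEs: s₁/√n₁ = 60.3/√48 = 8.7036, s₂/√n₂ = 80.1/√112 = 7.5687.
Unpooled SE of the difference: √(75.75265296 + 57.28521969) = 11.5342.
Margin of error = z* · SE = 2.576 × 11.5342 = 29.7121.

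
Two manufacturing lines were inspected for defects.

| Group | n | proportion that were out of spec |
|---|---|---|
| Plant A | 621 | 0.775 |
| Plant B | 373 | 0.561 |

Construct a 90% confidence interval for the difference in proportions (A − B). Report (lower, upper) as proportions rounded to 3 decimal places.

(0.164, 0.264)

SE₁ = √(p̂₁(1−p̂₁)/n₁) = √(0.7750·0.2250/621) = 0.01676; SE₂ = √(0.5610·0.4390/373) = 0.02570.
Independent samples: SE of the difference = √(SE₁² + SE₂²) = √(0.0002808976 + 0.00066049) = 0.03068.
z* for 90% confidence is 1.645, so the margin of error is 1.645 × 0.03068 = 0.05047.
Point estimate p̂₁ − p̂₂ = 0.7750 − 0.5610 = 0.2140.
0.2140 ± 0.05047 → (0.164, 0.264).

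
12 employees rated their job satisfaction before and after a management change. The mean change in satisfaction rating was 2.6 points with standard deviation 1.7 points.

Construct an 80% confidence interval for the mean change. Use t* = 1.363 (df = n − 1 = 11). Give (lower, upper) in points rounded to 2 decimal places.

(1.93, 3.27)

This is a matched-pairs design, so SE = s_d/√n = 1.7/√12 = 0.4907.
Margin = 1.363 × 0.4907 = 0.6688; the interval is 2.6 ± 0.6688 = (1.93, 3.27).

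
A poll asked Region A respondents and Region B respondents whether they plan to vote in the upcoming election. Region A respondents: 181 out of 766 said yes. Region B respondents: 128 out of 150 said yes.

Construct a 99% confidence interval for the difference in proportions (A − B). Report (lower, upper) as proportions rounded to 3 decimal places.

First, p̂₁ = 181/766 = 0.2363; p̂₂ = 128/150 = 0.8533.
The two standard errors are √(0.2363×0.7637/766) = 0.01535 and √(0.8533×0.1467/150) = 0.02889.
Because the samples are independent, SE_diff = √(0.01535² + 0.02889²) = 0.03271.
Using z* = 2.576 for 99%, ME = 2.576 × 0.03271 = 0.08426.
p̂₁ − p̂₂ = -0.6170; interval -0.6170 ± 0.08426 gives (-0.701, -0.533).

(-0.701, -0.533)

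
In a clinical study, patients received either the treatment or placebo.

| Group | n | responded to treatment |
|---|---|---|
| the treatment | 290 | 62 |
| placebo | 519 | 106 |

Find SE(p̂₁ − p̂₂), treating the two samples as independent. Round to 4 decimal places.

0.0299

First, p̂₁ = 62/290 = 0.2138; p̂₂ = 106/519 = 0.2042.
The two standard errors are √(0.2138×0.7862/290) = 0.02408 and √(0.2042×0.7958/519) = 0.01769.
Because the samples are independent, SE_diff = √(0.02408² + 0.01769²) = 0.02988.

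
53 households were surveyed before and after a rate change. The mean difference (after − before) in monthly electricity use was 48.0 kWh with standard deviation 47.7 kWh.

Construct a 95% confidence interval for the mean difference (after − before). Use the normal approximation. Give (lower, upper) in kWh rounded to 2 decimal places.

This is a matched-pairs design, so SE = s_d/√n = 47.7/√53 = 6.5521.
Margin = 1.960 × 6.5521 = 12.8421; the interval is 48.0 ± 12.8421 = (35.16, 60.84).

(35.16, 60.84)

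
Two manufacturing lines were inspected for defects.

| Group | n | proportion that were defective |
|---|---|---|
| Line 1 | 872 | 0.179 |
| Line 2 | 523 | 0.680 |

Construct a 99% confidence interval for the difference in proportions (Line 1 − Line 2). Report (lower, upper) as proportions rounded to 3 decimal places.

(-0.563, -0.439)

SE₁ = √(p̂₁(1−p̂₁)/n₁) = √(0.1790·0.8210/872) = 0.01298; SE₂ = √(0.6800·0.3200/523) = 0.02040.
Independent samples: SE of the difference = √(SE₁² + SE₂²) = √(0.0001684804 + 0.00041616) = 0.02418.
z* for 99% confidence is 2.576, so the margin of error is 2.576 × 0.02418 = 0.06229.
Point estimate p̂₁ − p̂₂ = 0.1790 − 0.6800 = -0.5010.
-0.5010 ± 0.06229 → (-0.563, -0.439).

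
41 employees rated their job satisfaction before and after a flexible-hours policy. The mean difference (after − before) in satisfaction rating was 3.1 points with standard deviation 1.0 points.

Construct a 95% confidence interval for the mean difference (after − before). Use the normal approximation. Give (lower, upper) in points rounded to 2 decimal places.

Paired design: SE = s_d/√n = 1.0/√41 = 0.1562.
z* = 1.960; margin of error = 1.960 × 0.1562 = 0.3062.
3.1 ± 0.3062 → (2.79, 3.41).

(2.79, 3.41)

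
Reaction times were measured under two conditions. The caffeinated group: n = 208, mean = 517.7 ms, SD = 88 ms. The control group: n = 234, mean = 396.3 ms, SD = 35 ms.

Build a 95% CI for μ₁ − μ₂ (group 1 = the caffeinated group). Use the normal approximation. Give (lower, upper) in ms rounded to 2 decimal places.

(108.63, 134.17)

SE₁ = s₁/√n₁ = 88/√208 = 6.1017; SE₂ = 35/√234 = 2.2880.
Independent samples, unequal variances: SE_diff = √(SE₁² + SE₂²) = √(37.23074289 + 5.234944) = 6.5166.
z* = 1.960, so margin of error = 1.960 × 6.5166 = 12.7725.
Difference in means = 517.7 − 396.3 = 121.4000.
121.4000 ± 12.7725 → (108.63, 134.17).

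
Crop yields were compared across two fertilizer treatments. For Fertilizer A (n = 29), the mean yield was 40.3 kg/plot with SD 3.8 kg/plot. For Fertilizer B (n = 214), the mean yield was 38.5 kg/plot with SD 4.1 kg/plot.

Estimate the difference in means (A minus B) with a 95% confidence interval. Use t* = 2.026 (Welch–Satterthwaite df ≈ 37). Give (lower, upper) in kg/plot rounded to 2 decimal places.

Per-group SEs: s₁/√n₁ = 3.8/√29 = 0.7056, s₂/√n₂ = 4.1/√214 = 0.2803.
Unpooled SE of the difference: √(0.49787136 + 0.07856809) = 0.7592.
Margin of error = t* · SE = 2.026 × 0.7592 = 1.5381.
x̄₁ − x̄₂ = 40.3 − 38.5 = 1.8000.
CI: 1.8000 ± 1.5381 = (0.26, 3.34).

(0.26, 3.34)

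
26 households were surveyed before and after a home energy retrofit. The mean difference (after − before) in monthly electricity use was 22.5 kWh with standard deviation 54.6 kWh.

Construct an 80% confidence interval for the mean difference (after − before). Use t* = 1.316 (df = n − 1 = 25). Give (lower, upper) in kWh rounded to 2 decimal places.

This is a matched-pairs design, so SE = s_d/√n = 54.6/√26 = 10.7079.
Margin = 1.316 × 10.7079 = 14.0916; the interval is 22.5 ± 14.0916 = (8.41, 36.59).

(8.41, 36.59)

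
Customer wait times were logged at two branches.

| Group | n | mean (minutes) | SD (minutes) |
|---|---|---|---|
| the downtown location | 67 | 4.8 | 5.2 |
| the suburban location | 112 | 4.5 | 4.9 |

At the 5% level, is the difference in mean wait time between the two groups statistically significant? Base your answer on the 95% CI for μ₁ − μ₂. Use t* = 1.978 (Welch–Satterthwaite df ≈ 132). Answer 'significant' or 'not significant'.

Per-group SEs: s₁/√n₁ = 5.2/√67 = 0.6353, s₂/√n₂ = 4.9/√112 = 0.4630.
Unpooled SE of the difference: √(0.40360609 + 0.214369) = 0.7861.
Margin of error = t* · SE = 1.978 × 0.7861 = 1.5549.
x̄₁ − x̄₂ = 4.8 − 4.5 = 0.3000.
CI: 0.3000 ± 1.5549 = (-1.2549, 1.8549).
The interval (-1.2549, 1.8549) contains 0, so the difference is not significant.

not significant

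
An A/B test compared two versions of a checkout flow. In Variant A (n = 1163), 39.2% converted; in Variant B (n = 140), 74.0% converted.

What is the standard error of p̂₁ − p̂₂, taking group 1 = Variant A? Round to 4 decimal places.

SE₁ = √(p̂₁(1−p̂₁)/n₁) = √(0.3920·0.6080/1163) = 0.01432; SE₂ = √(0.7400·0.2600/140) = 0.03707.
Independent samples: SE of the difference = √(SE₁² + SE₂²) = √(0.0002050624 + 0.0013741849) = 0.03974.

0.0397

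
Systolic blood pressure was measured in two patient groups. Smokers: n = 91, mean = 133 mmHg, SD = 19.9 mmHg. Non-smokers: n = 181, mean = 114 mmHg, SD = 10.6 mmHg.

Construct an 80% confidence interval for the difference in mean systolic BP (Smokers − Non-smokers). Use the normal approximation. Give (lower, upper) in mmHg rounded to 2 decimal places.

(16.14, 21.86)

Per-group SEs: s₁/√n₁ = 19.9/√91 = 2.0861, s₂/√n₂ = 10.6/√181 = 0.7879.
Unpooled SE of the difference: √(4.35181321 + 0.62078641) = 2.2299.
Margin of error = z* · SE = 1.282 × 2.2299 = 2.8587.
x̄₁ − x̄₂ = 133 − 114 = 19.0000.
CI: 19.0000 ± 2.8587 = (16.14, 21.86).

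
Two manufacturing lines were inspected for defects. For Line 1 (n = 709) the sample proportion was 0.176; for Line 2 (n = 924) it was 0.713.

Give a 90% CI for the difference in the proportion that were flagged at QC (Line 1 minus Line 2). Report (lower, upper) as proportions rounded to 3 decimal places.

Each SE is √(p̂(1−p̂)/n): √(0.1760·0.8240/709) = 0.01430 and √(0.7130·0.2870/924) = 0.01488.
SE(p̂₁ − p̂₂) = √(SE₁² + SE₂²) = √(0.00020449 + 0.0002214144) = 0.02064, since the two samples are independent.
At 90% confidence z* = 1.645; margin = 1.645 × 0.02064 = 0.03395.
The difference is 0.1760 − 0.7130 = -0.5370, so the interval is -0.5370 ± 0.03395 = (-0.571, -0.503).

(-0.571, -0.503)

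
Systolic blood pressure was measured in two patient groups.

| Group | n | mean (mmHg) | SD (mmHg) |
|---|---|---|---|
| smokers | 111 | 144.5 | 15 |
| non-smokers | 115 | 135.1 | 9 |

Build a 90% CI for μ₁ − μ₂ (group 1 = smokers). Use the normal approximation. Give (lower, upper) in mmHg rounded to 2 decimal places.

(6.68, 12.12)

Standard errors of each mean: 15/√111 = 1.4237 and 9/√115 = 0.8393.
SE(x̄₁ − x̄₂) = √(1.4237² + 0.8393²) = 1.6527 for independent samples with unequal variances.
With z* = 1.645, the margin is 1.645 × 1.6527 = 2.7187.
x̄₁ − x̄₂ = 144.5 − 135.1 = 9.4000; the interval is 9.4000 ± 2.7187 = (6.68, 12.12).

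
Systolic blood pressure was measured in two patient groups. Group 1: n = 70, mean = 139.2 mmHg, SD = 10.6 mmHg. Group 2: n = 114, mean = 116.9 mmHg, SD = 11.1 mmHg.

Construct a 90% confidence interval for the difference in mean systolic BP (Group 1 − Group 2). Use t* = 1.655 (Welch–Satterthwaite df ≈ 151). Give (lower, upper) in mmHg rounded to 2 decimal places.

Standard errors of each mean: 10.6/√70 = 1.2669 and 11.1/√114 = 1.0396.
SE(x̄₁ − x̄₂) = √(1.2669² + 1.0396²) = 1.6388 for independent samples with unequal variances.
With t* = 1.655, the margin is 1.655 × 1.6388 = 2.7122.
x̄₁ − x̄₂ = 139.2 − 116.9 = 22.3000; the interval is 22.3000 ± 2.7122 = (19.59, 25.01).

(19.59, 25.01)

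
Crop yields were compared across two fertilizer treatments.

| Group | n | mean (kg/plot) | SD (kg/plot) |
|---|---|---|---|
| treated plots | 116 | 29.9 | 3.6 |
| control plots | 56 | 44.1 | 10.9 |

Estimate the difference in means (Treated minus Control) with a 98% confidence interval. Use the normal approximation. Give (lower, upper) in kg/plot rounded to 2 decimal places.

Standard errors of each mean: 3.6/√116 = 0.3343 and 10.9/√56 = 1.4566.
SE(x̄₁ − x̄₂) = √(0.3343² + 1.4566²) = 1.4945 for independent samples with unequal variances.
With z* = 2.326, the margin is 2.326 × 1.4945 = 3.4762.
x̄₁ − x̄₂ = 29.9 − 44.1 = -14.2000; the interval is -14.2000 ± 3.4762 = (-17.68, -10.72).

(-17.68, -10.72)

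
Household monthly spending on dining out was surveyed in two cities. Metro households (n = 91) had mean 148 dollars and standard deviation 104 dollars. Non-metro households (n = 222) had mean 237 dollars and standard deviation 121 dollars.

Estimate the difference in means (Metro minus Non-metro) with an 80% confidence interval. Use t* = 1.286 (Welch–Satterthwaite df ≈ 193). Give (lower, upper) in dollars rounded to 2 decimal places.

(-106.48, -71.52)

Per-group SEs: s₁/√n₁ = 104/√91 = 10.9022, s₂/√n₂ = 121/√222 = 8.1210.
Unpooled SE of the difference: √(118.85796484 + 65.950641) = 13.5944.
Margin of error = t* · SE = 1.286 × 13.5944 = 17.4824.
x̄₁ − x̄₂ = 148 − 237 = -89.0000.
CI: -89.0000 ± 17.4824 = (-106.48, -71.52).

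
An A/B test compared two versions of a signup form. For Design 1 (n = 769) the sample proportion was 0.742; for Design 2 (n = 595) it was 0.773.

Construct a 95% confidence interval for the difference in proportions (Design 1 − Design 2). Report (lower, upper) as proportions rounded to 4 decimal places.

Each SE is √(p̂(1−p̂)/n): √(0.7420·0.2580/769) = 0.01578 and √(0.7730·0.2270/595) = 0.01717.
SE(p̂₁ − p̂₂) = √(SE₁² + SE₂²) = √(0.0002490084 + 0.0002948089) = 0.02332, since the two samples are independent.
At 95% confidence z* = 1.960; margin = 1.960 × 0.02332 = 0.04571.
The difference is 0.7420 − 0.7730 = -0.0310, so the interval is -0.0310 ± 0.04571 = (-0.0767, 0.0147).

(-0.0767, 0.0147)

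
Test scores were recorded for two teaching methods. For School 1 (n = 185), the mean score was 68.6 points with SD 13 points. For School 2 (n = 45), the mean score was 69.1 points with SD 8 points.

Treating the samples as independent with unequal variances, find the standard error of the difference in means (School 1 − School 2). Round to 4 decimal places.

Per-group SEs: s₁/√n₁ = 13/√185 = 0.9558, s₂/√n₂ = 8/√45 = 1.1926.
Unpooled SE of the difference: √(0.91355364 + 1.42229476) = 1.5283.

1.5283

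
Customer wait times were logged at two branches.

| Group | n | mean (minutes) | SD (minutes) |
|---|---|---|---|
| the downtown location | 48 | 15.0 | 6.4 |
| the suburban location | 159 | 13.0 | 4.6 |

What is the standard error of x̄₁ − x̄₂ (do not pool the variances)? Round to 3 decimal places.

Per-group SEs: s₁/√n₁ = 6.4/√48 = 0.9238, s₂/√n₂ = 4.6/√159 = 0.3648.
Unpooled SE of the difference: √(0.85340644 + 0.13307904) = 0.9932.

0.993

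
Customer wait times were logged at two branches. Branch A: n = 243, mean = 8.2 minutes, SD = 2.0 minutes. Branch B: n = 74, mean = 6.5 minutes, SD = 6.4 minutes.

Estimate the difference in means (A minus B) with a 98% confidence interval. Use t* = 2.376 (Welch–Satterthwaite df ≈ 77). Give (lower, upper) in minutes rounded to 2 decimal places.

Per-group SEs: s₁/√n₁ = 2.0/√243 = 0.1283, s₂/√n₂ = 6.4/√74 = 0.7440.
Unpooled SE of the difference: √(0.01646089 + 0.553536) = 0.7550.
Margin of error = t* · SE = 2.376 × 0.7550 = 1.7939.
x̄₁ − x̄₂ = 8.2 − 6.5 = 1.7000.
CI: 1.7000 ± 1.7939 = (-0.09, 3.49).

(-0.09, 3.49)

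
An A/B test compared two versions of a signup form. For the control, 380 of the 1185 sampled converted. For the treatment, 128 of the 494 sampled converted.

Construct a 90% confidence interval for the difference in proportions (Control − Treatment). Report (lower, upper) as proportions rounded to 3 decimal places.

Sample proportions: 380/1185 = 0.3207, 128/494 = 0.2591.
Each SE is √(p̂(1−p̂)/n): √(0.3207·0.6793/1185) = 0.01356 and √(0.2591·0.7409/494) = 0.01971.
SE(p̂₁ − p̂₂) = √(SE₁² + SE₂²) = √(0.0001838736 + 0.0003884841) = 0.02392, since the two samples are independent.
At 90% confidence z* = 1.645; margin = 1.645 × 0.02392 = 0.03935.
The difference is 0.3207 − 0.2591 = 0.0616, so the interval is 0.0616 ± 0.03935 = (0.022, 0.101).

(0.022, 0.101)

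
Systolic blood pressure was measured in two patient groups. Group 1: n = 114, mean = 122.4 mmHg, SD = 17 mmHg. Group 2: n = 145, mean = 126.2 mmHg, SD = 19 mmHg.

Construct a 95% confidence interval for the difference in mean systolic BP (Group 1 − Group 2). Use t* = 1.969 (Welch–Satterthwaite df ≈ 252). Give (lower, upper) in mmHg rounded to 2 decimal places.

(-8.21, 0.61)

Standard errors of each mean: 17/√114 = 1.5922 and 19/√145 = 1.5779.
SE(x̄₁ − x̄₂) = √(1.5922² + 1.5779²) = 2.2416 for independent samples with unequal variances.
With t* = 1.969, the margin is 1.969 × 2.2416 = 4.4137.
x̄₁ − x̄₂ = 122.4 − 126.2 = -3.8000; the interval is -3.8000 ± 4.4137 = (-8.21, 0.61).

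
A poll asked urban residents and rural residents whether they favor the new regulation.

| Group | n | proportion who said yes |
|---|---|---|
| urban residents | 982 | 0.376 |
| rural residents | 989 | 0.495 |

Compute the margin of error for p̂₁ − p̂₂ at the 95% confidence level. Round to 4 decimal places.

The two standard errors are √(0.3760×0.6240/982) = 0.01546 and √(0.4950×0.5050/989) = 0.01590.
Because the samples are independent, SE_diff = √(0.01546² + 0.01590²) = 0.02218.
Using z* = 1.960 for 95%, ME = 1.960 × 0.02218 = 0.04347.

0.0435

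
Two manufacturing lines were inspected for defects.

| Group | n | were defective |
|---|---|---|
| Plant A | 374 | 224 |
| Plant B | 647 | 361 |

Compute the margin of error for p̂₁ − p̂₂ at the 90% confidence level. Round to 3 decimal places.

Sample proportions: 224/374 = 0.5989, 361/647 = 0.5580.
Each SE is √(p̂(1−p̂)/n): √(0.5989·0.4011/374) = 0.02534 and √(0.5580·0.4420/647) = 0.01952.
SE(p̂₁ − p̂₂) = √(SE₁² + SE₂²) = √(0.0006421156 + 0.0003810304) = 0.03199, since the two samples are independent.
At 90% confidence z* = 1.645; margin = 1.645 × 0.03199 = 0.05262.

0.053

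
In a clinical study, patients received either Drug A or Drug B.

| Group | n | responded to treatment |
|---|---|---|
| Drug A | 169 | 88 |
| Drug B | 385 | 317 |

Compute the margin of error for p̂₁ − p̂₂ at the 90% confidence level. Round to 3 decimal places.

0.071

Sample proportions: 88/169 = 0.5207, 317/385 = 0.8234.
Each SE is √(p̂(1−p̂)/n): √(0.5207·0.4793/169) = 0.03843 and √(0.8234·0.1766/385) = 0.01943.
SE(p̂₁ − p̂₂) = √(SE₁² + SE₂²) = √(0.0014768649 + 0.0003775249) = 0.04306, since the two samples are independent.
At 90% confidence z* = 1.645; margin = 1.645 × 0.04306 = 0.07083.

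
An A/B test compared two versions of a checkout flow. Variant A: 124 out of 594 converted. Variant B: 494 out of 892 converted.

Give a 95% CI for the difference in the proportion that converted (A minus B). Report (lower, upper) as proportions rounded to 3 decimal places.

First, p̂₁ = 124/594 = 0.2088; p̂₂ = 494/892 = 0.5538.
The two standard errors are √(0.2088×0.7912/594) = 0.01668 and √(0.5538×0.4462/892) = 0.01664.
Because the samples are independent, SE_diff = √(0.01668² + 0.01664²) = 0.02356.
Using z* = 1.960 for 95%, ME = 1.960 × 0.02356 = 0.04618.
p̂₁ − p̂₂ = -0.3450; interval -0.3450 ± 0.04618 gives (-0.391, -0.299).

(-0.391, -0.299)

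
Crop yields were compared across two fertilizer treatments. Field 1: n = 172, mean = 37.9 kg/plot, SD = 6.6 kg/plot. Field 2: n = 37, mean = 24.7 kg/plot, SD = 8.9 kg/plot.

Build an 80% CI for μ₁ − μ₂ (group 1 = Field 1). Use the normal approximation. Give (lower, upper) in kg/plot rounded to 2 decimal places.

Per-group SEs: s₁/√n₁ = 6.6/√172 = 0.5032, s₂/√n₂ = 8.9/√37 = 1.4632.
Unpooled SE of the difference: √(0.25321024 + 2.14095424) = 1.5473.
Margin of error = z* · SE = 1.282 × 1.5473 = 1.9836.
x̄₁ − x̄₂ = 37.9 − 24.7 = 13.2000.
CI: 13.2000 ± 1.9836 = (11.22, 15.18).

(11.22, 15.18)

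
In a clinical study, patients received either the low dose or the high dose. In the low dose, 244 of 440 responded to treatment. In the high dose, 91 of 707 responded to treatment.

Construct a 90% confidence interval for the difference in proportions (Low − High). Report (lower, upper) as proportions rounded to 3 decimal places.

(0.382, 0.470)

Sample proportions: 244/440 = 0.5545, 91/707 = 0.1287.
Each SE is √(p̂(1−p̂)/n): √(0.5545·0.4455/440) = 0.02369 and √(0.1287·0.8713/707) = 0.01259.
SE(p̂₁ − p̂₂) = √(SE₁² + SE₂²) = √(0.0005612161 + 0.0001585081) = 0.02683, since the two samples are independent.
At 90% confidence z* = 1.645; margin = 1.645 × 0.02683 = 0.04414.
The difference is 0.5545 − 0.1287 = 0.4258, so the interval is 0.4258 ± 0.04414 = (0.382, 0.470).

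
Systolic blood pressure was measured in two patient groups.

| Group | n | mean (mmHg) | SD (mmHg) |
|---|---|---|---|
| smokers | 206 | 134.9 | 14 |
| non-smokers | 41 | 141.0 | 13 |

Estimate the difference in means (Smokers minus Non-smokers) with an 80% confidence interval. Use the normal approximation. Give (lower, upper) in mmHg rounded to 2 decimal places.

(-8.99, -3.21)

Standard errors of each mean: 14/√206 = 0.9754 and 13/√41 = 2.0303.
SE(x̄₁ − x̄₂) = √(0.9754² + 2.0303²) = 2.2524 for independent samples with unequal variances.
With z* = 1.282, the margin is 1.282 × 2.2524 = 2.8876.
x̄₁ − x̄₂ = 134.9 − 141.0 = -6.1000; the interval is -6.1000 ± 2.8876 = (-8.99, -3.21).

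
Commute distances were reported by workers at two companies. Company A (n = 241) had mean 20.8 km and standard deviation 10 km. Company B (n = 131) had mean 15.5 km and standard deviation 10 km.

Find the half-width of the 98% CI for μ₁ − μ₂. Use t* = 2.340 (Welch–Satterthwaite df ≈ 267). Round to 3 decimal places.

2.540

Standard errors of each mean: 10/√241 = 0.6442 and 10/√131 = 0.8737.
SE(x̄₁ − x̄₂) = √(0.6442² + 0.8737²) = 1.0855 for independent samples with unequal variances.
With t* = 2.340, the margin is 2.340 × 1.0855 = 2.5401.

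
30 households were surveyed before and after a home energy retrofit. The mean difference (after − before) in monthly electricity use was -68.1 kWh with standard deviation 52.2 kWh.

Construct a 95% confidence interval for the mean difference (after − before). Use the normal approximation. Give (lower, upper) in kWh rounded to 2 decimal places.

This is a matched-pairs design, so SE = s_d/√n = 52.2/√30 = 9.5304.
Margin = 1.960 × 9.5304 = 18.6796; the interval is -68.1 ± 18.6796 = (-86.78, -49.42).

(-86.78, -49.42)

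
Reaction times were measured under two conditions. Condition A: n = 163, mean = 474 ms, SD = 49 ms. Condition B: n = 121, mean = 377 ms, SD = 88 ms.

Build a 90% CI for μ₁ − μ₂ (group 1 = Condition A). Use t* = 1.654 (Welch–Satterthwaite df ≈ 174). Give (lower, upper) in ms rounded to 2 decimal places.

(82.32, 111.68)

Per-group SEs: s₁/√n₁ = 49/√163 = 3.8380, s₂/√n₂ = 88/√121 = 8.0000.
Unpooled SE of the difference: √(14.730244 + 64.0) = 8.8730.
Margin of error = t* · SE = 1.654 × 8.8730 = 14.6759.
x̄₁ − x̄₂ = 474 − 377 = 97.0000.
CI: 97.0000 ± 14.6759 = (82.32, 111.68).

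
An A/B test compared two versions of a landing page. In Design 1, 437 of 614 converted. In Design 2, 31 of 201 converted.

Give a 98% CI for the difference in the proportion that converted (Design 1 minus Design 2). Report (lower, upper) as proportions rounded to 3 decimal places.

First, p̂₁ = 437/614 = 0.7117; p̂₂ = 31/201 = 0.1542.
The two standard errors are √(0.7117×0.2883/614) = 0.01828 and √(0.1542×0.8458/201) = 0.02547.
Because the samples are independent, SE_diff = √(0.01828² + 0.02547²) = 0.03135.
Using z* = 2.326 for 98%, ME = 2.326 × 0.03135 = 0.07292.
p̂₁ − p̂₂ = 0.5575; interval 0.5575 ± 0.07292 gives (0.485, 0.630).

(0.485, 0.630)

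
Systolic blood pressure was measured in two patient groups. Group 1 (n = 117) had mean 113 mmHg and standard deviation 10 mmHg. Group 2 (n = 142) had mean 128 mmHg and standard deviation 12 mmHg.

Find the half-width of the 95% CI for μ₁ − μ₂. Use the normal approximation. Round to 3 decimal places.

SE₁ = s₁/√n₁ = 10/√117 = 0.9245; SE₂ = 12/√142 = 1.0070.
Independent samples, unequal variances: SE_diff = √(SE₁² + SE₂²) = √(0.85470025 + 1.014049) = 1.3670.
z* = 1.960, so margin of error = 1.960 × 1.3670 = 2.6793.

2.679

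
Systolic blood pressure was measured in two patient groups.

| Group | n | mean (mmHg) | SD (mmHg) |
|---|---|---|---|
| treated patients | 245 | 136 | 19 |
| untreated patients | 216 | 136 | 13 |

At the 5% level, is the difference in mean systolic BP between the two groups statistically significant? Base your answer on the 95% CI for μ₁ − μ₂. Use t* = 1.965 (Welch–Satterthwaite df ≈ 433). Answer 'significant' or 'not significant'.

Per-group SEs: s₁/√n₁ = 19/√245 = 1.2139, s₂/√n₂ = 13/√216 = 0.8845.
Unpooled SE of the difference: √(1.47355321 + 0.78234025) = 1.5020.
Margin of error = t* · SE = 1.965 × 1.5020 = 2.9514.
x̄₁ − x̄₂ = 136 − 136 = 0.0000.
CI: 0.0000 ± 2.9514 = (-2.9514, 2.9514).
The interval (-2.9514, 2.9514) contains 0, so the difference is not significant.

not significant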